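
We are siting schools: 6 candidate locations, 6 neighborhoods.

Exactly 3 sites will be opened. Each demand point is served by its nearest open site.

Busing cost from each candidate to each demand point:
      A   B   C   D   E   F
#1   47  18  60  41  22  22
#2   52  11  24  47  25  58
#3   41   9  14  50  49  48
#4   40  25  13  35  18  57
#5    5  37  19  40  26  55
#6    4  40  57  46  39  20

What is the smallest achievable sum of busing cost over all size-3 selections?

Open {#3, #4, #6}.
  A→#6 4, B→#3 9, C→#4 13, D→#4 35, E→#4 18, F→#6 20  ⇒ total 99.
Compare {#2, #4, #6}: total 101.
Compare {#1, #4, #6}: total 108.
No size-3 selection does better; minimum is 99.

99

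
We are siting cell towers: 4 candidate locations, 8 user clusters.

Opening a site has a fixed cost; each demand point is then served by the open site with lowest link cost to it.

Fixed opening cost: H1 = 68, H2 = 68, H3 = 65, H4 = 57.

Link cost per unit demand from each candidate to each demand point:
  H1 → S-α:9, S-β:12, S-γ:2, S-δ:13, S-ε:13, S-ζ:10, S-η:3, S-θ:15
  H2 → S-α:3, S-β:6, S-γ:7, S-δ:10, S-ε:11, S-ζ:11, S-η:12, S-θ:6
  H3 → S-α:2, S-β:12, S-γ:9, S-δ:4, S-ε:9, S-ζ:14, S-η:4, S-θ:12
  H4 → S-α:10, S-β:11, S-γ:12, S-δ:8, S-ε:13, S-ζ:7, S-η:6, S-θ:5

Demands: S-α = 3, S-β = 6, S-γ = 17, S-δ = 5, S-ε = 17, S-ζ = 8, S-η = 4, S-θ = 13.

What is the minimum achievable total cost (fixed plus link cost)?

Open {H1, H3, H4}: assign each demand point to its cheapest open site.
  S-α→H3 3×2=6, S-β→H4 6×11=66, S-γ→H1 17×2=34, S-δ→H3 5×4=20, S-ε→H3 17×9=153, S-ζ→H4 8×7=56, S-η→H1 4×3=12, S-θ→H4 13×5=65
  link cost 412, fixed 190 → total 602.
Compare {H1, H2, H3}: link cost 419 + fixed 201 = 620.
Compare {H1, H2}: link cost 486 + fixed 136 = 622.
Compare {H1, H2, H4}: link cost 439 + fixed 193 = 632.
All other subsets cost ≥ 620. Minimum total cost: 602.

602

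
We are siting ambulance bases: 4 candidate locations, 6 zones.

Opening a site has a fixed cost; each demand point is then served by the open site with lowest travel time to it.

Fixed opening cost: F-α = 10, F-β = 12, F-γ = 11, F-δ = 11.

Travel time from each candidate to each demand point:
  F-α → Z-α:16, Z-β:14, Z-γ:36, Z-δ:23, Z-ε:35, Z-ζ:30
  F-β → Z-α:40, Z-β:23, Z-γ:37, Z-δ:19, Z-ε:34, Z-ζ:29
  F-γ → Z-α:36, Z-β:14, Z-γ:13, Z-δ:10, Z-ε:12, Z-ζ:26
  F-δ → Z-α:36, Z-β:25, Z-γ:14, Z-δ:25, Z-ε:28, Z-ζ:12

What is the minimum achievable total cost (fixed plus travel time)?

Open {F-α, F-γ, F-δ}: assign each demand point to its cheapest open site.
  Z-α→F-α 16, Z-β→F-α 14, Z-γ→F-γ 13, Z-δ→F-γ 10, Z-ε→F-γ 12, Z-ζ→F-δ 12
  travel time 77, fixed 32 → total 109.
Compare {F-α, F-γ}: travel time 91 + fixed 21 = 112.
Compare {F-γ, F-δ}: travel time 97 + fixed 22 = 119.
Compare {F-α, F-β, F-γ, F-δ}: travel time 77 + fixed 44 = 121.
All other subsets cost ≥ 112. Minimum total cost: 109.

109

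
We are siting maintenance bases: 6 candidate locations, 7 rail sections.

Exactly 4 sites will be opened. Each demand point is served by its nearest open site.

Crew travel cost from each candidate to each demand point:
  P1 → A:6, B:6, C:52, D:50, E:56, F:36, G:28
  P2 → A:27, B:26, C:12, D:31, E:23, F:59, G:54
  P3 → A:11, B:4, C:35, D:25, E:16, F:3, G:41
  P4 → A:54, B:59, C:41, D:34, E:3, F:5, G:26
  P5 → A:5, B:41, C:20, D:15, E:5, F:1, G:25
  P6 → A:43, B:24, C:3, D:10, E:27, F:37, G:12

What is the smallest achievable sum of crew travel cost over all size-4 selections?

38

Open {P3, P4, P5, P6}.
  A→P5 5, B→P3 4, C→P6 3, D→P6 10, E→P4 3, F→P5 1, G→P6 12  ⇒ total 38.
Compare {P1, P3, P5, P6}: total 40.
Compare {P1, P4, P5, P6}: total 40.
No size-4 selection does better; minimum is 38.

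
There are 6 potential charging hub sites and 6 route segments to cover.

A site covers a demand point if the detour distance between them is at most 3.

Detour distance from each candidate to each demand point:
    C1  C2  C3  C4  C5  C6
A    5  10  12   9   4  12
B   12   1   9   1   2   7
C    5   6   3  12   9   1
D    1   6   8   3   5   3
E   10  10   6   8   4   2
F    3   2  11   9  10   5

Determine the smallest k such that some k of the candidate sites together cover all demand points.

3

Coverage sets (demand points within 3 of each site):
  A: {}
  B: {C2, C4, C5}
  C: {C3, C6}
  D: {C1, C4, C6}
  E: {C6}
  F: {C1, C2}
No 2 sites suffice: every size-2 union leaves at least one demand point uncovered.
But {B, C, D} covers everything, so the minimum is 3.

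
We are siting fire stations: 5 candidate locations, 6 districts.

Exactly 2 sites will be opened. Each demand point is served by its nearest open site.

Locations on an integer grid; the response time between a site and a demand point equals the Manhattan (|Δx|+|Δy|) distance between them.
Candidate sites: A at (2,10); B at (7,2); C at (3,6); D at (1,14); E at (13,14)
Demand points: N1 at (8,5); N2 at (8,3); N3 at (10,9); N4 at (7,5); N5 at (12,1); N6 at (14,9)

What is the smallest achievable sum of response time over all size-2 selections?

29

Open {B, E}.
  N1→B 4, N2→B 2, N3→E 8, N4→B 3, N5→B 6, N6→E 6  ⇒ total 29.
Compare {A, B}: total 37.
Compare {B, C}: total 39.
No size-2 selection does better; minimum is 29.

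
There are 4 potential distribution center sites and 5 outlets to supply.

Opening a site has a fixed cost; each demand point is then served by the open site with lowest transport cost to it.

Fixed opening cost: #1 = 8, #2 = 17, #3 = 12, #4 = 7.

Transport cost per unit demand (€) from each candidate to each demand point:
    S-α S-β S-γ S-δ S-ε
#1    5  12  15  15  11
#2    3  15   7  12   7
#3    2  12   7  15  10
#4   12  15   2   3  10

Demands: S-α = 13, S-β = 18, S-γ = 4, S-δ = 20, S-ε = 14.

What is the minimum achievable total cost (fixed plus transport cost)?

Open {#2, #3, #4}: assign each demand point to its cheapest open site.
  S-α→#3 13×2=26, S-β→#3 18×12=216, S-γ→#4 4×2=8, S-δ→#4 20×3=60, S-ε→#2 14×7=98
  transport cost 408, fixed 36 → total 444.
Compare {#1, #2, #3, #4}: transport cost 408 + fixed 44 = 452.
Compare {#1, #2, #4}: transport cost 421 + fixed 32 = 453.
Compare {#3, #4}: transport cost 450 + fixed 19 = 469.
All other subsets cost ≥ 452. Minimum total cost: 444.

444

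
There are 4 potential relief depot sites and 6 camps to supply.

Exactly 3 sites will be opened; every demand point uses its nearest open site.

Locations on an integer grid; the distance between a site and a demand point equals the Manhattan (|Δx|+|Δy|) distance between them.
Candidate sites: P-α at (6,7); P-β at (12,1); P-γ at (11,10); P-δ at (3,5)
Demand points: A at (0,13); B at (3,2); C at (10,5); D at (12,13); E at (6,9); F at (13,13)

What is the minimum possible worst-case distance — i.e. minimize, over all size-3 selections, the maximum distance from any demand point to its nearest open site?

Open {P-α, P-γ, P-δ}.
  Farthest demand point is A at distance 11 (to P-δ); all others are ≤ 11.
With {P-β, P-γ, P-δ} the worst case is 11.
With {P-α, P-β, P-γ} the worst case is 12.
No size-3 selection achieves below 11.

11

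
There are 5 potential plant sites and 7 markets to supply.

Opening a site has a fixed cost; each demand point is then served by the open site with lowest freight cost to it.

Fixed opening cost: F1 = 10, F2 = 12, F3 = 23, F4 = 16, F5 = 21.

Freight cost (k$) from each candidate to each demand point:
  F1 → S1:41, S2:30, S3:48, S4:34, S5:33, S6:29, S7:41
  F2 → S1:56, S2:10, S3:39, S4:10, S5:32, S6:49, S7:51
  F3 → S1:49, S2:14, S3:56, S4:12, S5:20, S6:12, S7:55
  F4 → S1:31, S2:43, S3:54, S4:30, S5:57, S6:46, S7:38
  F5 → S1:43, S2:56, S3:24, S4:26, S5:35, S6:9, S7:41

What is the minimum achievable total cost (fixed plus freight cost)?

202

Open {F2, F5}: assign each demand point to its cheapest open site.
  S1→F5 43, S2→F2 10, S3→F5 24, S4→F2 10, S5→F2 32, S6→F5 9, S7→F5 41
  freight cost 169, fixed 33 → total 202.
Compare {F2, F4, F5}: freight cost 154 + fixed 49 = 203.
Compare {F3, F5}: freight cost 163 + fixed 44 = 207.
Compare {F3, F4, F5}: freight cost 148 + fixed 60 = 208.
All other subsets cost ≥ 203. Minimum total cost: 202.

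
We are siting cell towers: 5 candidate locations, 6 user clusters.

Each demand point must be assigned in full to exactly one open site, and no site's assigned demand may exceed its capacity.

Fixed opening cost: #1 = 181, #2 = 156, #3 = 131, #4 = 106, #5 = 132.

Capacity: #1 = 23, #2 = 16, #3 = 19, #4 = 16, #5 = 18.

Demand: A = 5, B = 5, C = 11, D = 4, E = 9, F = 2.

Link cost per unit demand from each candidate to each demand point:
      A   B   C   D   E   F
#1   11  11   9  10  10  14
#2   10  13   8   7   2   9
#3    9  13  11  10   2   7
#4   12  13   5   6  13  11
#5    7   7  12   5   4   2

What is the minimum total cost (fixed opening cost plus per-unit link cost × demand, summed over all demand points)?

534

Open {#3, #5}; cheapest assignment that respects the capacities:
  #3 (cap 19, load 18): A, C, F — cost 5×9 + 11×11 + 2×7 = 180
  #5 (cap 18, load 18): B, D, E — cost 5×7 + 4×5 + 9×4 = 91
  Shipping 271, fixed 263 → total 534.
  Any other capacity-feasible assignment to {#3, #5} ships for at least 271.
Compare {#3, #4, #5}: its best feasible assignment gives total 536.
Compare {#2, #4, #5}: its best feasible assignment gives total 561.
Every other set of open sites that can feasibly serve all demand totals ≥ 536 even under its best assignment. Minimum: 534.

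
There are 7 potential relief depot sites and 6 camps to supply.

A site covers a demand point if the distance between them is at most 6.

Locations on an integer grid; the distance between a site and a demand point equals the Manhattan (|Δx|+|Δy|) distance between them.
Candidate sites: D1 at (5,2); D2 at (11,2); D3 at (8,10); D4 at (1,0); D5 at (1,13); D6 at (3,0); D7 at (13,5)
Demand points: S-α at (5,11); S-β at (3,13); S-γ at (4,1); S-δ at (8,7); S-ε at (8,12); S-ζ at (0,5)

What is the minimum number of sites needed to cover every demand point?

3

Coverage sets (demand points within 6 of each site):
  D1: {S-γ}
  D2: {}
  D3: {S-α, S-δ, S-ε}
  D4: {S-γ, S-ζ}
  D5: {S-α, S-β}
  D6: {S-γ}
  D7: {}
No 2 sites suffice: every size-2 union leaves at least one demand point uncovered.
But {D3, D4, D5} covers everything, so the minimum is 3.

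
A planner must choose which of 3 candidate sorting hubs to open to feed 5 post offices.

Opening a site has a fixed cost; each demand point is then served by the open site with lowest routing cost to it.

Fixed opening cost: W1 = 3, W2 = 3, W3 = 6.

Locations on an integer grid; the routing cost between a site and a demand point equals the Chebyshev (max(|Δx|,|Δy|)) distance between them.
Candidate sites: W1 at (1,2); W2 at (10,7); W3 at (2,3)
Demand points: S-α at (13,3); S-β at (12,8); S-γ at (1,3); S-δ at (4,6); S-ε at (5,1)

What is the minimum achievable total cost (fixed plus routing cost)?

21

Open {W1, W2}: assign each demand point to its cheapest open site.
  S-α→W2 4, S-β→W2 2, S-γ→W1 1, S-δ→W1 4, S-ε→W1 4
  routing cost 15, fixed 6 → total 21.
Compare {W2, W3}: routing cost 13 + fixed 9 = 22.
Compare {W1, W2, W3}: routing cost 13 + fixed 12 = 25.
Compare {W2}: routing cost 27 + fixed 3 = 30.
All other subsets cost ≥ 22. Minimum total cost: 21.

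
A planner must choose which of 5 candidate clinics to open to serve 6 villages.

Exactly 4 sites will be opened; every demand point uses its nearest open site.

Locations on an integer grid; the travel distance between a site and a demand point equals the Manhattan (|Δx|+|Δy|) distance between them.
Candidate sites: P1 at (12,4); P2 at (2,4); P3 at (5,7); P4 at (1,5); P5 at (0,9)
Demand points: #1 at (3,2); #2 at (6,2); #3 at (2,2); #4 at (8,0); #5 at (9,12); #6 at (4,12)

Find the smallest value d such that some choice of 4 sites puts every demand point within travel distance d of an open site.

Open {P1, P2, P3, P4}.
  Farthest demand point is #5 at travel distance 9 (to P3); all others are ≤ 9.
With {P1, P2, P3, P5} the worst case is 9.
With {P1, P3, P4, P5} the worst case is 9.
No size-4 selection achieves below 9.

9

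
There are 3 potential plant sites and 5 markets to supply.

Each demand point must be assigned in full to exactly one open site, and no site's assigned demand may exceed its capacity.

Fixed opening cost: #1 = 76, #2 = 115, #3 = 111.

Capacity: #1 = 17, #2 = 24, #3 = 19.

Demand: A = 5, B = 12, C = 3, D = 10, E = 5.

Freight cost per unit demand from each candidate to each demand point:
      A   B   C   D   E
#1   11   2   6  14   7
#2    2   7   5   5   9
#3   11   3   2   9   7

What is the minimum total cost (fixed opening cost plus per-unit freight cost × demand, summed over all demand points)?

Open {#1, #2}; cheapest assignment that respects the capacities:
  #1 (cap 17, load 17): B, E — cost 12×2 + 5×7 = 59
  #2 (cap 24, load 18): A, C, D — cost 5×2 + 3×5 + 10×5 = 75
  Shipping 134, fixed 191 → total 325.
  Any other capacity-feasible assignment to {#1, #2} ships for at least 134.
Compare {#2, #3}: its best feasible assignment gives total 372.
Compare {#1, #3}: its best feasible assignment gives total 397.
Every other set of open sites that can feasibly serve all demand totals ≥ 372 even under its best assignment. Minimum: 325.

325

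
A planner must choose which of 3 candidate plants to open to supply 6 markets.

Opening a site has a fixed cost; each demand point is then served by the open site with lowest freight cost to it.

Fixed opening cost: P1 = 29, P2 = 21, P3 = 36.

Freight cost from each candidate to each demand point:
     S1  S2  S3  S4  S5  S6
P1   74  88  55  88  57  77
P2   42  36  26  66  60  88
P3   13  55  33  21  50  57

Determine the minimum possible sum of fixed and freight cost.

260

Open {P2, P3}: assign each demand point to its cheapest open site.
  S1→P3 13, S2→P2 36, S3→P2 26, S4→P3 21, S5→P3 50, S6→P3 57
  freight cost 203, fixed 57 → total 260.
Compare {P3}: freight cost 229 + fixed 36 = 265.
Compare {P1, P2, P3}: freight cost 203 + fixed 86 = 289.
Compare {P1, P3}: freight cost 229 + fixed 65 = 294.
All other subsets cost ≥ 265. Minimum total cost: 260.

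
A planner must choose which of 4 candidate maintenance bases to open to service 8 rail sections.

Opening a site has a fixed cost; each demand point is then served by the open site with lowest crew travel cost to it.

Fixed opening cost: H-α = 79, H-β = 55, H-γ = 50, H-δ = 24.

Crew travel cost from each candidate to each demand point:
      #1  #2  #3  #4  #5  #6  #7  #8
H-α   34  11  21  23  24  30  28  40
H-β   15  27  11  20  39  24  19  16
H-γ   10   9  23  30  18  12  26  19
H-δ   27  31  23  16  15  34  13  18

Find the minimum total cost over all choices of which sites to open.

Open {H-γ, H-δ}: assign each demand point to its cheapest open site.
  #1→H-γ 10, #2→H-γ 9, #3→H-γ 23, #4→H-δ 16, #5→H-δ 15, #6→H-γ 12, #7→H-δ 13, #8→H-δ 18
  crew travel cost 116, fixed 74 → total 190.
Compare {H-γ}: crew travel cost 147 + fixed 50 = 197.
Compare {H-δ}: crew travel cost 177 + fixed 24 = 201.
Compare {H-β, H-δ}: crew travel cost 137 + fixed 79 = 216.
All other subsets cost ≥ 197. Minimum total cost: 190.

190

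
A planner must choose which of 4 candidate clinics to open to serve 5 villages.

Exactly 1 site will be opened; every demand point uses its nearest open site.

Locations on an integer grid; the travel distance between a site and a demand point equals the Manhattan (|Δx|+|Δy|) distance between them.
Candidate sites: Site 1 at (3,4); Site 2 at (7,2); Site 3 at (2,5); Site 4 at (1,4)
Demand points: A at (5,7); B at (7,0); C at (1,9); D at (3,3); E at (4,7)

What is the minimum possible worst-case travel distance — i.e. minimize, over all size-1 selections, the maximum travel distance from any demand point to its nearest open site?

8

Open {Site 1}.
  Farthest demand point is B at travel distance 8 (to Site 1); all others are ≤ 8.
With {Site 3} the worst case is 10.
With {Site 4} the worst case is 10.
No size-1 selection achieves below 8.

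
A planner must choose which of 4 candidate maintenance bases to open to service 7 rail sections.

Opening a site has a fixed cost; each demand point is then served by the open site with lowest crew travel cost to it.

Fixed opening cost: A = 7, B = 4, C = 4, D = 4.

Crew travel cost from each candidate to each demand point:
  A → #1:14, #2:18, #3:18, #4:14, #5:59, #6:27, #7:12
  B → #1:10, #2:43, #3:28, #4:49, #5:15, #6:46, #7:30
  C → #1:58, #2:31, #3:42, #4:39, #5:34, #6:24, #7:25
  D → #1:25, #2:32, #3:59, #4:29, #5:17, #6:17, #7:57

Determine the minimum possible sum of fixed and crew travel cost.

119

Open {A, B, D}: assign each demand point to its cheapest open site.
  #1→B 10, #2→A 18, #3→A 18, #4→A 14, #5→B 15, #6→D 17, #7→A 12
  crew travel cost 104, fixed 15 → total 119.
Compare {A, D}: crew travel cost 110 + fixed 11 = 121.
Compare {A, B, C, D}: crew travel cost 104 + fixed 19 = 123.
Compare {A, B}: crew travel cost 114 + fixed 11 = 125.
All other subsets cost ≥ 121. Minimum total cost: 119.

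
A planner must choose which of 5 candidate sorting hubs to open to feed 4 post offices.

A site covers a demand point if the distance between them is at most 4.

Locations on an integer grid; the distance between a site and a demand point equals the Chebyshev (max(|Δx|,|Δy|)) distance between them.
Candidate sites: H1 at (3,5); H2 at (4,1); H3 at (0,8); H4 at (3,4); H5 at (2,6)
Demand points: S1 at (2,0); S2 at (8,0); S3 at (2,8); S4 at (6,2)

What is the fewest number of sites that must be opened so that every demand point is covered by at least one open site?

Coverage sets (demand points within 4 of each site):
  H1: {S3, S4}
  H2: {S1, S2, S4}
  H3: {S3}
  H4: {S1, S3, S4}
  H5: {S3, S4}
No single site covers all 4 demand points.
But {H1, H2} covers everything, so the minimum is 2.

2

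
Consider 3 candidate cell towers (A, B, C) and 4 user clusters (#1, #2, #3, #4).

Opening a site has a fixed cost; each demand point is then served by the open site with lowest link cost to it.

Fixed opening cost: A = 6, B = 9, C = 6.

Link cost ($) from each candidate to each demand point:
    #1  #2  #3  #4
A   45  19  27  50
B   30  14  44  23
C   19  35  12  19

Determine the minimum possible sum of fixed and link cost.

79

Open {B, C}: assign each demand point to its cheapest open site.
  #1→C 19, #2→B 14, #3→C 12, #4→C 19
  link cost 64, fixed 15 → total 79.
Compare {A, C}: link cost 69 + fixed 12 = 81.
Compare {A, B, C}: link cost 64 + fixed 21 = 85.
Compare {C}: link cost 85 + fixed 6 = 91.
All other subsets cost ≥ 81. Minimum total cost: 79.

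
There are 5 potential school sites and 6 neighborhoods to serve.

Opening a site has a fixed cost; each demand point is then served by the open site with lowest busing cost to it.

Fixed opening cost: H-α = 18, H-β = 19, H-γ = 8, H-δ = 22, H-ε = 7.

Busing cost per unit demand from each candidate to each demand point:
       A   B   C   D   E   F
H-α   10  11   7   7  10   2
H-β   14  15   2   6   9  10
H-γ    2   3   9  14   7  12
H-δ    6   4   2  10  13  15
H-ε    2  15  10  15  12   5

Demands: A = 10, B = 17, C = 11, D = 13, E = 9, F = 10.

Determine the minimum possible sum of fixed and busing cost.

Open {H-α, H-β, H-γ}: assign each demand point to its cheapest open site.
  A→H-γ 10×2=20, B→H-γ 17×3=51, C→H-β 11×2=22, D→H-β 13×6=78, E→H-γ 9×7=63, F→H-α 10×2=20
  busing cost 254, fixed 45 → total 299.
Compare {H-α, H-β, H-γ, H-ε}: busing cost 254 + fixed 52 = 306.
Compare {H-α, H-γ, H-δ}: busing cost 267 + fixed 48 = 315.
Compare {H-β, H-γ, H-ε}: busing cost 284 + fixed 34 = 318.
All other subsets cost ≥ 306. Minimum total cost: 299.

299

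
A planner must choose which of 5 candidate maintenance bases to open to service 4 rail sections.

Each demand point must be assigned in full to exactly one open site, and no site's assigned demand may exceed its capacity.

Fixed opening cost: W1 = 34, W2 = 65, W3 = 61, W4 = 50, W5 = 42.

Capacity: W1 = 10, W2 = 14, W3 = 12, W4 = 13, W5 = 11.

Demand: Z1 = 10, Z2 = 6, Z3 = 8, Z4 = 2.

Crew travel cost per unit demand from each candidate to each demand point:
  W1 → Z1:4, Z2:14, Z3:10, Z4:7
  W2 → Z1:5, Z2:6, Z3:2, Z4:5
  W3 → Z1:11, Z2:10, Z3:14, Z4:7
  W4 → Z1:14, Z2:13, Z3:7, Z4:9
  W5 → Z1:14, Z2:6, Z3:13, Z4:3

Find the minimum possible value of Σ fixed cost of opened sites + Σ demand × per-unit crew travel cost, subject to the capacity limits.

Open {W1, W2, W5}; cheapest assignment that respects the capacities:
  W1 (cap 10, load 10): Z1 — cost 10×4 = 40
  W2 (cap 14, load 14): Z2, Z3 — cost 6×6 + 8×2 = 52
  W5 (cap 11, load 2): Z4 — cost 2×3 = 6
  Shipping 98, fixed 141 → total 239.
  Any other capacity-feasible assignment to {W1, W2, W5} ships for at least 98.
Compare {W1, W2, W4}: its best feasible assignment gives total 259.
Compare {W1, W4, W5}: its best feasible assignment gives total 264.
Every other set of open sites that can feasibly serve all demand totals ≥ 259 even under its best assignment. Minimum: 239.

239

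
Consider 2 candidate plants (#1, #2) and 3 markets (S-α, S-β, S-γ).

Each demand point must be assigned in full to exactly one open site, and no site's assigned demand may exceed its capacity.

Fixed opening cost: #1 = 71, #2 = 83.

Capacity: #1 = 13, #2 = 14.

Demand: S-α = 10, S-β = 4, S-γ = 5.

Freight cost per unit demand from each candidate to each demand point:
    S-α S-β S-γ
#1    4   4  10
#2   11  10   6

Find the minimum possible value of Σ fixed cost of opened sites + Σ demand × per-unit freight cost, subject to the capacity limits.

Open {#1, #2}; cheapest assignment that respects the capacities:
  #1 (cap 13, load 10): S-α — cost 10×4 = 40
  #2 (cap 14, load 9): S-β, S-γ — cost 4×10 + 5×6 = 70
  Shipping 110, fixed 154 → total 264.
  Any other capacity-feasible assignment to {#1, #2} ships for at least 110.
Total demand is 19 and no other set of sites has combined capacity ≥ 19, so {#1, #2} is the only feasible choice of open sites. Minimum: 264.

264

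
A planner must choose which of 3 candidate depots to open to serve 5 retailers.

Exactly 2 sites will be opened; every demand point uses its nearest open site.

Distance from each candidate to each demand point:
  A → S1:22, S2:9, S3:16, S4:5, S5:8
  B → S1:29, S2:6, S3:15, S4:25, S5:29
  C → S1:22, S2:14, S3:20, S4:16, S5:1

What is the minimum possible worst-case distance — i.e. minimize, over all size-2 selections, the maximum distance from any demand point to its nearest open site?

Open {A, B}.
  Farthest demand point is S1 at distance 22 (to A); all others are ≤ 22.
With {A, C} the worst case is 22.
With {B, C} the worst case is 22.
No size-2 selection achieves below 22.

22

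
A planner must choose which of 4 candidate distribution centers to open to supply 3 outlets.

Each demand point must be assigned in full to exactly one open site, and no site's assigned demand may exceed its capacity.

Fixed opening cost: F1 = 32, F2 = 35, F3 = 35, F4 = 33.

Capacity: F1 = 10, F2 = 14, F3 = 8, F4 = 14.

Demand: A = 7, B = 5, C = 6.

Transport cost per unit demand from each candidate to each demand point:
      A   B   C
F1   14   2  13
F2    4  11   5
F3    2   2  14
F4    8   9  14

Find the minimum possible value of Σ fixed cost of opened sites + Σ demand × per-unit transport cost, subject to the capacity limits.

135

Open {F1, F2}; cheapest assignment that respects the capacities:
  F1 (cap 10, load 5): B — cost 5×2 = 10
  F2 (cap 14, load 13): A, C — cost 7×4 + 6×5 = 58
  Shipping 68, fixed 67 → total 135.
  Any other capacity-feasible assignment to {F1, F2} ships for at least 68.
Compare {F2, F3}: its best feasible assignment gives total 138.
Compare {F1, F2, F3}: its best feasible assignment gives total 156.
Every other set of open sites that can feasibly serve all demand totals ≥ 138 even under its best assignment. Minimum: 135.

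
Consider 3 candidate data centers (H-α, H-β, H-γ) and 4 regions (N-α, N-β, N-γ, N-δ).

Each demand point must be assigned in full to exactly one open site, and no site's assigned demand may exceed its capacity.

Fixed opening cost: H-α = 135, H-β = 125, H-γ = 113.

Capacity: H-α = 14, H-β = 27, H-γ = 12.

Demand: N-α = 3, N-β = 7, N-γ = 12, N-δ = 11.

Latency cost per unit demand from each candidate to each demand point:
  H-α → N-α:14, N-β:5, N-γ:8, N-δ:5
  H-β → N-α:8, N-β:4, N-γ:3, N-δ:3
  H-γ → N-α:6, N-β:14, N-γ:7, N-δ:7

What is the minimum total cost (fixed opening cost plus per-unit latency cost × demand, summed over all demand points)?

388

Open {H-α, H-β}; cheapest assignment that respects the capacities:
  H-α (cap 14, load 7): N-β — cost 7×5 = 35
  H-β (cap 27, load 26): N-α, N-γ, N-δ — cost 3×8 + 12×3 + 11×3 = 93
  Shipping 128, fixed 260 → total 388.
  Any other capacity-feasible assignment to {H-α, H-β} ships for at least 128.
Compare {H-β, H-γ}: its best feasible assignment gives total 403.
Compare {H-α, H-β, H-γ}: its best feasible assignment gives total 495.
Every other set of open sites that can feasibly serve all demand totals ≥ 403 even under its best assignment. Minimum: 388.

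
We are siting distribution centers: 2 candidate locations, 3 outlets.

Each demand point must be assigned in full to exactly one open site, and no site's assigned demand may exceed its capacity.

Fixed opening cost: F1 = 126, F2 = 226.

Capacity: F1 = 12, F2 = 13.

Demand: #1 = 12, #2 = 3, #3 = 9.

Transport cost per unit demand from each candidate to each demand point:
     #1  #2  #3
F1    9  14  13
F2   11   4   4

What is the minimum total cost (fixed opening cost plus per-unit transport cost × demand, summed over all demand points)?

508

Open {F1, F2}; cheapest assignment that respects the capacities:
  F1 (cap 12, load 12): #1 — cost 12×9 = 108
  F2 (cap 13, load 12): #2, #3 — cost 3×4 + 9×4 = 48
  Shipping 156, fixed 352 → total 508.
  Any other capacity-feasible assignment to {F1, F2} ships for at least 156.
Total demand is 24 and no other set of sites has combined capacity ≥ 24, so {F1, F2} is the only feasible choice of open sites. Minimum: 508.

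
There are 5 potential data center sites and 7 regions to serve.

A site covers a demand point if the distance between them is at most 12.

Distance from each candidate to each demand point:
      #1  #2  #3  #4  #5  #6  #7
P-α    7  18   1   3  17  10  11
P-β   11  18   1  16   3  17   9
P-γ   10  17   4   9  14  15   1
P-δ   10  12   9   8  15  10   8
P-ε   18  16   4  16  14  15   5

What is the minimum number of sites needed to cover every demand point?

Coverage sets (demand points within 12 of each site):
  P-α: {#1, #3, #4, #6, #7}
  P-β: {#1, #3, #5, #7}
  P-γ: {#1, #3, #4, #7}
  P-δ: {#1, #2, #3, #4, #6, #7}
  P-ε: {#3, #7}
No single site covers all 7 demand points.
But {P-β, P-δ} covers everything, so the minimum is 2.

2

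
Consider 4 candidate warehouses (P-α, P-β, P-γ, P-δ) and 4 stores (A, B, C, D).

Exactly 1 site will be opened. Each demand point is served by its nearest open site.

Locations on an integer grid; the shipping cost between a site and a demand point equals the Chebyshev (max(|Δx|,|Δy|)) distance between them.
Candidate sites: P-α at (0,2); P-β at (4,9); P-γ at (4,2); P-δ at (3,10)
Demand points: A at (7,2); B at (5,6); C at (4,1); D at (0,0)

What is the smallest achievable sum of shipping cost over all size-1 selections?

Open {P-γ}.
  A→P-γ 3, B→P-γ 4, C→P-γ 1, D→P-γ 4  ⇒ total 12.
Compare {P-α}: total 18.
Compare {P-β}: total 27.
No size-1 selection does better; minimum is 12.

12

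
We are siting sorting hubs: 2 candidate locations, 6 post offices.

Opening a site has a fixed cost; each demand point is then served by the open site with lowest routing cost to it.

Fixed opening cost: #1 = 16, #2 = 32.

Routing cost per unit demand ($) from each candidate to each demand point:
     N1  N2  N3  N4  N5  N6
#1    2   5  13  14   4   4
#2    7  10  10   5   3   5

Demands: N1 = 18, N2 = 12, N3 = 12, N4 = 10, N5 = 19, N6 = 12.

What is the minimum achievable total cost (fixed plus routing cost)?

419

Open {#1, #2}: assign each demand point to its cheapest open site.
  N1→#1 18×2=36, N2→#1 12×5=60, N3→#2 12×10=120, N4→#2 10×5=50, N5→#2 19×3=57, N6→#1 12×4=48
  routing cost 371, fixed 48 → total 419.
Compare {#1}: routing cost 516 + fixed 16 = 532.
Compare {#2}: routing cost 533 + fixed 32 = 565.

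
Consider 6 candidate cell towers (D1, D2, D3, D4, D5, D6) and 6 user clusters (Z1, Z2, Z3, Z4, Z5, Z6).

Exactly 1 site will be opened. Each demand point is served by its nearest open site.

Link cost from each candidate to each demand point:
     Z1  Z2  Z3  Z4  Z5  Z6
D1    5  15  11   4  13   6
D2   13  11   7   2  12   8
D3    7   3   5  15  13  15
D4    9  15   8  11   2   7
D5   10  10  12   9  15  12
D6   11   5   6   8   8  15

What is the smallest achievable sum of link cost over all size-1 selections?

52

Open {D4}.
  Z1→D4 9, Z2→D4 15, Z3→D4 8, Z4→D4 11, Z5→D4 2, Z6→D4 7  ⇒ total 52.
Compare {D2}: total 53.
Compare {D6}: total 53.
No size-1 selection does better; minimum is 52.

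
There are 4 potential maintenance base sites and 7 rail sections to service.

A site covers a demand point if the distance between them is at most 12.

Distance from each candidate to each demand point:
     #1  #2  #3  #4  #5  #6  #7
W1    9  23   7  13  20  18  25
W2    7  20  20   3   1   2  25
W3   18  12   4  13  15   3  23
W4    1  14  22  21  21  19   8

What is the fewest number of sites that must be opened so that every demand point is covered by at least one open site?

Coverage sets (demand points within 12 of each site):
  W1: {#1, #3}
  W2: {#1, #4, #5, #6}
  W3: {#2, #3, #6}
  W4: {#1, #7}
No 2 sites suffice: every size-2 union leaves at least one demand point uncovered.
But {W2, W3, W4} covers everything, so the minimum is 3.

3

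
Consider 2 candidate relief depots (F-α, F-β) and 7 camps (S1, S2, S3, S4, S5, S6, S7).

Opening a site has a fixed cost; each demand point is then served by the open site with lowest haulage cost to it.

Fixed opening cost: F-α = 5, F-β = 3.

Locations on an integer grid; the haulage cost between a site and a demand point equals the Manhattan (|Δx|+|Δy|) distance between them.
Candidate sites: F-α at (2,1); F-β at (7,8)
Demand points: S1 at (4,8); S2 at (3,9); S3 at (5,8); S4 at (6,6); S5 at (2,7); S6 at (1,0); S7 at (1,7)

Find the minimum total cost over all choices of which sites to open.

Open {F-α, F-β}: assign each demand point to its cheapest open site.
  S1→F-β 3, S2→F-β 5, S3→F-β 2, S4→F-β 3, S5→F-α 6, S6→F-α 2, S7→F-α 7
  haulage cost 28, fixed 8 → total 36.
Compare {F-β}: haulage cost 40 + fixed 3 = 43.
Compare {F-α}: haulage cost 52 + fixed 5 = 57.

36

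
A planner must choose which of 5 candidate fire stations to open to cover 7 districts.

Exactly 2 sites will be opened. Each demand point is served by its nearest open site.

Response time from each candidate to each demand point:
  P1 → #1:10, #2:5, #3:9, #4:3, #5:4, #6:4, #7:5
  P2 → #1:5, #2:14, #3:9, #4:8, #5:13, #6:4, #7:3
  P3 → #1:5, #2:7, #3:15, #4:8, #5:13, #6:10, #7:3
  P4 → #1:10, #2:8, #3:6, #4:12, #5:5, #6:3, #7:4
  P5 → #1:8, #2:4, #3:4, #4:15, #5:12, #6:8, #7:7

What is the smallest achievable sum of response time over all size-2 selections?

32

Open {P1, P5}.
  #1→P5 8, #2→P5 4, #3→P5 4, #4→P1 3, #5→P1 4, #6→P1 4, #7→P1 5  ⇒ total 32.
Compare {P1, P2}: total 33.
Compare {P1, P3}: total 33.
No size-2 selection does better; minimum is 32.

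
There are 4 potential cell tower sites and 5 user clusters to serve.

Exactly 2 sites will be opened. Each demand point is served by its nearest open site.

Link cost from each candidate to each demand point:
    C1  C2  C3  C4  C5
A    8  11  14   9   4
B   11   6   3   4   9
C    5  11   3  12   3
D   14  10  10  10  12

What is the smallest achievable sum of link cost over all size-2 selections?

Open {B, C}.
  C1→C 5, C2→B 6, C3→B 3, C4→B 4, C5→C 3  ⇒ total 21.
Compare {A, B}: total 25.
Compare {A, C}: total 31.
No size-2 selection does better; minimum is 21.

21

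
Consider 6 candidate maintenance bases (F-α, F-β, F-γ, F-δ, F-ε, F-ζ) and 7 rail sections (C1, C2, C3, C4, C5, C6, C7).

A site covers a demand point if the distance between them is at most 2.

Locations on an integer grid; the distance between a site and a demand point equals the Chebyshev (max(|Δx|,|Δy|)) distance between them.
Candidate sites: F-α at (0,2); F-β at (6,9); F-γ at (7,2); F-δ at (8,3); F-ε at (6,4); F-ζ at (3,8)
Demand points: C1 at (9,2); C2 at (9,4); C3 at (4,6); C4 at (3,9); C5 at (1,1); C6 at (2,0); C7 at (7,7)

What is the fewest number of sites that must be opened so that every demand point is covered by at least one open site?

Coverage sets (demand points within 2 of each site):
  F-α: {C5, C6}
  F-β: {C7}
  F-γ: {C1, C2}
  F-δ: {C1, C2}
  F-ε: {C3}
  F-ζ: {C3, C4}
No 3 sites suffice: every size-3 union leaves at least one demand point uncovered.
But {F-α, F-β, F-γ, F-ζ} covers everything, so the minimum is 4.

4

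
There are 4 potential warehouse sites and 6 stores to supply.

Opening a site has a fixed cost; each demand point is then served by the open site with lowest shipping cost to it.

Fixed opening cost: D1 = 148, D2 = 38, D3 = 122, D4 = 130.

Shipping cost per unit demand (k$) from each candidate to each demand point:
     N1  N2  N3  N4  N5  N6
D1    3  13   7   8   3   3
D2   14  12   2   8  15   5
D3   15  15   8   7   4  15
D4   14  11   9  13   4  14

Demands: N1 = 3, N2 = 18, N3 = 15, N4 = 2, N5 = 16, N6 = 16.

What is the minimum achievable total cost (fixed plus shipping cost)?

Open {D1, D2}: assign each demand point to its cheapest open site.
  N1→D1 3×3=9, N2→D2 18×12=216, N3→D2 15×2=30, N4→D1 2×8=16, N5→D1 16×3=48, N6→D1 16×3=48
  shipping cost 367, fixed 186 → total 553.
Compare {D2, D4}: shipping cost 430 + fixed 168 = 598.
Compare {D2, D3}: shipping cost 446 + fixed 160 = 606.
Compare {D1}: shipping cost 460 + fixed 148 = 608.
All other subsets cost ≥ 598. Minimum total cost: 553.

553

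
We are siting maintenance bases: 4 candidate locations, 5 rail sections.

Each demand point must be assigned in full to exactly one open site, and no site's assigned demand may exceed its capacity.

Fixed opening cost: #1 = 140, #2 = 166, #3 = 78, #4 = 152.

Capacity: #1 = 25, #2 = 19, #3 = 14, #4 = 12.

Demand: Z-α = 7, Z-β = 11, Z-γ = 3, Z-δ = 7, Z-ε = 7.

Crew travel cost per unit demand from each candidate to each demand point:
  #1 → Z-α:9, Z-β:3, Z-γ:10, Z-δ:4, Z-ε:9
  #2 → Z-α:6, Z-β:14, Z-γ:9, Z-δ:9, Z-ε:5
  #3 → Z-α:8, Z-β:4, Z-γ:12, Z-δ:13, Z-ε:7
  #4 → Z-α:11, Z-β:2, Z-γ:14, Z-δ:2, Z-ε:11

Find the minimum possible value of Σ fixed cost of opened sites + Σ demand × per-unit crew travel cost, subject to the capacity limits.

414

Open {#1, #3}; cheapest assignment that respects the capacities:
  #1 (cap 25, load 21): Z-β, Z-γ, Z-δ — cost 11×3 + 3×10 + 7×4 = 91
  #3 (cap 14, load 14): Z-α, Z-ε — cost 7×8 + 7×7 = 105
  Shipping 196, fixed 218 → total 414.
  Any other capacity-feasible assignment to {#1, #3} ships for at least 196.
Compare {#1, #2}: its best feasible assignment gives total 471.
Compare {#1, #4}: its best feasible assignment gives total 498.
Every other set of open sites that can feasibly serve all demand totals ≥ 471 even under its best assignment. Minimum: 414.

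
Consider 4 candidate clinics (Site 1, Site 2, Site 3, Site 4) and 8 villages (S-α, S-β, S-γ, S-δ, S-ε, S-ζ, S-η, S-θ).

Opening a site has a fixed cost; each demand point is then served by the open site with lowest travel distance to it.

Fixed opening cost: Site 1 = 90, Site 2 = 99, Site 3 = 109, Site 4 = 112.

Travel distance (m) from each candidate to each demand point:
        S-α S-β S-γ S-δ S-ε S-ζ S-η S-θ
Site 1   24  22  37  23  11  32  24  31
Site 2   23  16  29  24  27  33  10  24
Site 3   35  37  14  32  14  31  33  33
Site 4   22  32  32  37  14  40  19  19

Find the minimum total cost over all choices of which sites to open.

Open {Site 2}: assign each demand point to its cheapest open site.
  S-α→Site 2 23, S-β→Site 2 16, S-γ→Site 2 29, S-δ→Site 2 24, S-ε→Site 2 27, S-ζ→Site 2 33, S-η→Site 2 10, S-θ→Site 2 24
  travel distance 186, fixed 99 → total 285.
Compare {Site 1}: travel distance 204 + fixed 90 = 294.
Compare {Site 4}: travel distance 215 + fixed 112 = 327.
Compare {Site 3}: travel distance 229 + fixed 109 = 338.
All other subsets cost ≥ 294. Minimum total cost: 285.

285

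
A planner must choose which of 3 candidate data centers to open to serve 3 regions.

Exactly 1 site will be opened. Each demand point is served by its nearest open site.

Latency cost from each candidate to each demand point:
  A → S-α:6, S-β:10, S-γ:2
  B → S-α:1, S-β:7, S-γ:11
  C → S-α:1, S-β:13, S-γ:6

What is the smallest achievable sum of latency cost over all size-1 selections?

Open {A}.
  S-α→A 6, S-β→A 10, S-γ→A 2  ⇒ total 18.
Compare {B}: total 19.
Compare {C}: total 20.

18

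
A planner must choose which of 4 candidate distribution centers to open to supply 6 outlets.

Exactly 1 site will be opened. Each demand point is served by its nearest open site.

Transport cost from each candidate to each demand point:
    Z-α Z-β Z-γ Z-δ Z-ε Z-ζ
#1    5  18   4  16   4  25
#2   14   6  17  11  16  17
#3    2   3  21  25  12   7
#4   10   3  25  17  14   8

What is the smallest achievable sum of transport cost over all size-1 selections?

Open {#3}.
  Z-α→#3 2, Z-β→#3 3, Z-γ→#3 21, Z-δ→#3 25, Z-ε→#3 12, Z-ζ→#3 7  ⇒ total 70.
Compare {#1}: total 72.
Compare {#4}: total 77.
No size-1 selection does better; minimum is 70.

70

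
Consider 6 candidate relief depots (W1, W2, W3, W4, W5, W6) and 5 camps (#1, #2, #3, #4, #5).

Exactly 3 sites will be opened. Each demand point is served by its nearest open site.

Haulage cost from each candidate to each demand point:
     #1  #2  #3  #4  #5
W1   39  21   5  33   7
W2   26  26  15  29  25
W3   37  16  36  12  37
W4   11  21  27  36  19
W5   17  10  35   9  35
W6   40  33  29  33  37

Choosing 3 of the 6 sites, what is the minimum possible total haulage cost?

Open {W1, W4, W5}.
  #1→W4 11, #2→W5 10, #3→W1 5, #4→W5 9, #5→W1 7  ⇒ total 42.
Compare {W1, W2, W5}: total 48.
Compare {W1, W3, W5}: total 48.
No size-3 selection does better; minimum is 42.

42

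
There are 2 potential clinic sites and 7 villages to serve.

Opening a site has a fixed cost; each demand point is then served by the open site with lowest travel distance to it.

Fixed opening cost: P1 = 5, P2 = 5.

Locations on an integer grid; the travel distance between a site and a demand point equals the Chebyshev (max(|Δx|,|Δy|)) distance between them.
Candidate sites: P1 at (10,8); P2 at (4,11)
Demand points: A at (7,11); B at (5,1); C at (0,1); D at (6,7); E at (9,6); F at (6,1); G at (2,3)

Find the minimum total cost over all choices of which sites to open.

Open {P1}: assign each demand point to its cheapest open site.
  A→P1 3, B→P1 7, C→P1 10, D→P1 4, E→P1 2, F→P1 7, G→P1 8
  travel distance 41, fixed 5 → total 46.
Compare {P1, P2}: travel distance 41 + fixed 10 = 51.
Compare {P2}: travel distance 50 + fixed 5 = 55.

46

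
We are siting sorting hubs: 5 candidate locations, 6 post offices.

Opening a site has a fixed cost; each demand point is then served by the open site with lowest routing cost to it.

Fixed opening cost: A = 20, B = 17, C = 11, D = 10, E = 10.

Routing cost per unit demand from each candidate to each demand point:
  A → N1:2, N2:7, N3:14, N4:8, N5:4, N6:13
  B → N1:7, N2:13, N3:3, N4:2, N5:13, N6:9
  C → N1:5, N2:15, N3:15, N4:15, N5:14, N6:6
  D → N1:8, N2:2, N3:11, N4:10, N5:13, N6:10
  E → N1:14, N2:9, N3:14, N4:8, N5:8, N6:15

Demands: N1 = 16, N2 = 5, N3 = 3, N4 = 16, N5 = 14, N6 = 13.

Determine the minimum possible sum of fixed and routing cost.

275

Open {A, B, C, D}: assign each demand point to its cheapest open site.
  N1→A 16×2=32, N2→D 5×2=10, N3→B 3×3=9, N4→B 16×2=32, N5→A 14×4=56, N6→C 13×6=78
  routing cost 217, fixed 58 → total 275.
Compare {A, B, C, D, E}: routing cost 217 + fixed 68 = 285.
Compare {A, B, C}: routing cost 242 + fixed 48 = 290.
Compare {A, B, C, E}: routing cost 242 + fixed 58 = 300.
All other subsets cost ≥ 285. Minimum total cost: 275.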